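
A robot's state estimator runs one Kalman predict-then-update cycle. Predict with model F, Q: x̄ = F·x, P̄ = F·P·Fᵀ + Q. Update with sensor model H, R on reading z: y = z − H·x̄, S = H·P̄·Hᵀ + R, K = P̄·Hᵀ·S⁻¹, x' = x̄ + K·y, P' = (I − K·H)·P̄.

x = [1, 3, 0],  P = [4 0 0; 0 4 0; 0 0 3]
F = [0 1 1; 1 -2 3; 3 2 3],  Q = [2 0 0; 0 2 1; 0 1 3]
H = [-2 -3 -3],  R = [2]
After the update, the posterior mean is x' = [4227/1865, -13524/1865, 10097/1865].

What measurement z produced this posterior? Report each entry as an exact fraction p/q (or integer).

x̄ = F·x = [3, -5, 9]
P̄ = F·P·Fᵀ + Q = [9 1 17; 1 49 24; 17 24 82]
S = H·P̄·Hᵀ + R = [1865]
K = P̄·Hᵀ·S⁻¹ = [-72/1865; -221/1865; -352/1865]
x' − x̄ = [-1368/1865, -4199/1865, -6688/1865] = K·y
y = (KᵀK)⁻¹·Kᵀ·(x' − x̄) = [19]
z = y + H·x̄ = [19] + [-18] = [1]

z = [1]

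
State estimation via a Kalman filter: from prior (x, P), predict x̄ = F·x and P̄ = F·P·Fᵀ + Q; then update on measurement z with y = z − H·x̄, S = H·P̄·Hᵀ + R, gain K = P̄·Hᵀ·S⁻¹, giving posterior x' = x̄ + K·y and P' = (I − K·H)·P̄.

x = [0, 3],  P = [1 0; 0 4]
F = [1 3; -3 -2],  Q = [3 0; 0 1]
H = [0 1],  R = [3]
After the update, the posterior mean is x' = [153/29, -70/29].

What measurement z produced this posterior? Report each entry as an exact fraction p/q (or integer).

x̄ = F·x = [9, -6]
P̄ = F·P·Fᵀ + Q = [40 -27; -27 26]
S = H·P̄·Hᵀ + R = [29]
K = P̄·Hᵀ·S⁻¹ = [-27/29; 26/29]
x' − x̄ = [-108/29, 104/29] = K·y
y = (KᵀK)⁻¹·Kᵀ·(x' − x̄) = [4]
z = y + H·x̄ = [4] + [-6] = [-2]

z = [-2]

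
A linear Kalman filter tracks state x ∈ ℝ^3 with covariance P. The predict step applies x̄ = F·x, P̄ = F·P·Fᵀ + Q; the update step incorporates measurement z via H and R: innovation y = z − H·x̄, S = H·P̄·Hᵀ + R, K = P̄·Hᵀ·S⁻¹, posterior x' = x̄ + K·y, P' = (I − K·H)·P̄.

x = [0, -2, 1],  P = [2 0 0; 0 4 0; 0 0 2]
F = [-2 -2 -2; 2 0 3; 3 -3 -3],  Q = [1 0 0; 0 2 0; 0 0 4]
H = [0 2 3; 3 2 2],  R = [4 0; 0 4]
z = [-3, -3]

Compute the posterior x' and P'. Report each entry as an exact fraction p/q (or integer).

x̄ = F·x = [2, 3, 3]
P̄ = F·P·Fᵀ + Q = [33 -20 24; -20 28 -6; 24 -6 76]
y = z − H·x̄ = [-18, -21]
S = H·P̄·Hᵀ + R = [728 604; 604 717]
K = P̄·Hᵀ·S⁻¹ = [-10421/39290 7321/19645; 3691/15716 -865/3929; 3353/19645 2984/19645]
x' = x̄ + K·y = [-20662/19645, 26685/7858, -64083/19645]
P' = (I − K·H)·P̄ = [31674/19645 -15553/3929 44896/19645; -15553/3929 122215/7858 -39508/3929; 44896/19645 -39508/3929 136164/19645]

x' = [-20662/19645, 26685/7858, -64083/19645]
P' = [31674/19645 -15553/3929 44896/19645; -15553/3929 122215/7858 -39508/3929; 44896/19645 -39508/3929 136164/19645]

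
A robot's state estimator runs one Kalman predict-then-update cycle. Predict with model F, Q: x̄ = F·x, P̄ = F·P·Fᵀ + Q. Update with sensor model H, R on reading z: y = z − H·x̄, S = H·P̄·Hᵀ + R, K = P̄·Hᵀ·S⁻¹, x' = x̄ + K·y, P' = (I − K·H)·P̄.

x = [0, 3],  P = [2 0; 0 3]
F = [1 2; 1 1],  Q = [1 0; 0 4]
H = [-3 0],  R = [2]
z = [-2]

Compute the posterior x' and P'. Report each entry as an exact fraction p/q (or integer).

x' = [102/137, 27/137]
P' = [30/137 16/137; 16/137 657/137]

x̄ = F·x = [6, 3]
P̄ = F·P·Fᵀ + Q = [15 8; 8 9]
y = z − H·x̄ = [16]
S = H·P̄·Hᵀ + R = [137]
K = P̄·Hᵀ·S⁻¹ = [-45/137; -24/137]
x' = x̄ + K·y = [102/137, 27/137]
P' = (I − K·H)·P̄ = [30/137 16/137; 16/137 657/137]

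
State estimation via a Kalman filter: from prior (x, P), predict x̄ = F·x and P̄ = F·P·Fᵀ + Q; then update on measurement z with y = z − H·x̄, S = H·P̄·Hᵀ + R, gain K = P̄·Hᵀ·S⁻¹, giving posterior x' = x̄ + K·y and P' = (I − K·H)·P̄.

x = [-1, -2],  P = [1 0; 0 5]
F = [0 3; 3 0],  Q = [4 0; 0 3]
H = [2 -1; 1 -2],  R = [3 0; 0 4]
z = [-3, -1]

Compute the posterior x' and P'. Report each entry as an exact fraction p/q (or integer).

x̄ = F·x = [-6, -3]
P̄ = F·P·Fᵀ + Q = [49 0; 0 12]
y = z − H·x̄ = [6, -1]
S = H·P̄·Hᵀ + R = [211 122; 122 101]
K = P̄·Hᵀ·S⁻¹ = [3920/6427 -1617/6427; 1716/6427 -3600/6427]
x' = x̄ + K·y = [-13425/6427, -5385/6427]
P' = (I − K·H)·P̄ = [9996/6427 8232/6427; 8232/6427 11316/6427]

x' = [-13425/6427, -5385/6427]
P' = [9996/6427 8232/6427; 8232/6427 11316/6427]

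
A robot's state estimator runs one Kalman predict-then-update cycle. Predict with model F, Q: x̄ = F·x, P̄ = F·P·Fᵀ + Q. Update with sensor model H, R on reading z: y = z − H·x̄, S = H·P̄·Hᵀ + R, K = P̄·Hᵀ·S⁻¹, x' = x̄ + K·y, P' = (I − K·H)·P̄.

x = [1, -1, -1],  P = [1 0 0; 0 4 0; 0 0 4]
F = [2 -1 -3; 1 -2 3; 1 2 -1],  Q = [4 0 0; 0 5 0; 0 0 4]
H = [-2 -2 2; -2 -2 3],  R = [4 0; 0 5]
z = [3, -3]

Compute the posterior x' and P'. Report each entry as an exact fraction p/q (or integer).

x̄ = F·x = [6, 0, 0]
P̄ = F·P·Fᵀ + Q = [48 -26 6; -26 58 -27; 6 -27 25]
y = z − H·x̄ = [15, 9]
S = H·P̄·Hᵀ + R = [488 576; 576 698]
K = P̄·Hᵀ·S⁻¹ = [-460/553 359/553; 289/2212 -349/1106; -397/1106 513/1106]
x' = x̄ + K·y = [-351/553, -1947/2212, -669/553]
P' = (I − K·H)·P̄ = [21158/553 -16603/553 3635/553; -16603/553 15297/553 -2323/1106; 3635/553 -2323/1106 4153/1106]

x' = [-351/553, -1947/2212, -669/553]
P' = [21158/553 -16603/553 3635/553; -16603/553 15297/553 -2323/1106; 3635/553 -2323/1106 4153/1106]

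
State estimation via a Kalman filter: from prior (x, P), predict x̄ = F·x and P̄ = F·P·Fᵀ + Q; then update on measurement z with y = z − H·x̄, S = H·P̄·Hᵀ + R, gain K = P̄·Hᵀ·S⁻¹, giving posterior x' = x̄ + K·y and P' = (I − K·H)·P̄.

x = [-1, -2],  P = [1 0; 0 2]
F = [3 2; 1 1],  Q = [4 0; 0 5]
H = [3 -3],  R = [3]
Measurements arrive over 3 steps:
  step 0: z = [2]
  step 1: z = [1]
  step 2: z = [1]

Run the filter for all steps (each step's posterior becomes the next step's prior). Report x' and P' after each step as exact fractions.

step 0: x̄ = F·x = [-7, -3]
step 0: P̄ = F·P·Fᵀ + Q = [21 7; 7 8]
step 0: y = z − H·x̄ = [14]
step 0: S = H·P̄·Hᵀ + R = [138]
step 0: K = P̄·Hᵀ·S⁻¹ = [7/23; -1/46]
step 0: x' = x̄ + K·y = [-63/23, -76/23]
step 0: P' = (I − K·H)·P̄ = [189/23 182/23; 182/23 365/46]
step 1: x̄ = F·x = [-341/23, -139/23]
step 1: P̄ = F·P·Fᵀ + Q = [4707/23 1842/23; 1842/23 1701/46]
step 1: y = z − H·x̄ = [629/23]
step 1: S = H·P̄·Hᵀ + R = [33861/46]
step 1: K = P̄·Hᵀ·S⁻¹ = [5730/11287; 1983/11287]
step 1: x' = x̄ + K·y = [-10639/11287, -13982/11287]
step 1: P' = (I − K·H)·P̄ = [168633/11287 162903/11287; 162903/11287 160920/11287]
step 2: x̄ = F·x = [-59881/11287, -24621/11287]
step 2: P̄ = F·P·Fᵀ + Q = [4161361/11287 1642254/11287; 1642254/11287 711794/11287]
step 2: y = z − H·x̄ = [117067/11287]
step 2: S = H·P̄·Hᵀ + R = [14331684/11287]
step 2: K = P̄·Hᵀ·S⁻¹ = [2519107/4777228; 232615/1194307]
step 2: x' = x̄ + K·y = [783123/4777228, -192566/1194307]
step 2: P' = (I − K·H)·P̄ = [74605303/4777228 18021549/1194307; 18021549/1194307 17788934/1194307]

step 0: x' = [-63/23, -76/23], P' = [189/23 182/23; 182/23 365/46]
step 1: x' = [-10639/11287, -13982/11287], P' = [168633/11287 162903/11287; 162903/11287 160920/11287]
step 2: x' = [783123/4777228, -192566/1194307], P' = [74605303/4777228 18021549/1194307; 18021549/1194307 17788934/1194307]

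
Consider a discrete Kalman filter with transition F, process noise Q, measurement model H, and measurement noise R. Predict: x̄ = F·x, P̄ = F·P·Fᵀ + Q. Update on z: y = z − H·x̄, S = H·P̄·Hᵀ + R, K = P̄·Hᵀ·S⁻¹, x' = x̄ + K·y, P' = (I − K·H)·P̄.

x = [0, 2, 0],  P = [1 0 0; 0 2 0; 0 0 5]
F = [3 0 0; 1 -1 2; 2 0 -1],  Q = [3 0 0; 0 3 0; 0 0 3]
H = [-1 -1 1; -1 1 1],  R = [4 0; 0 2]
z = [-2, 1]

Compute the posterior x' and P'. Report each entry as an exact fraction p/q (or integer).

x̄ = F·x = [0, -2, 0]
P̄ = F·P·Fᵀ + Q = [12 3 6; 3 26 -8; 6 -8 12]
y = z − H·x̄ = [-4, 3]
S = H·P̄·Hᵀ + R = [64 -14; -14 18]
K = P̄·Hᵀ·S⁻¹ = [-51/239 -159/478; -114/239 221/478; 56/239 17/239]
x' = x̄ + K·y = [-69/478, 619/478, -173/239]
P' = (I − K·H)·P̄ = [4341/478 45/478 1989/239; 45/478 677/478 -95/239; 1989/239 -95/239 2118/239]

x' = [-69/478, 619/478, -173/239]
P' = [4341/478 45/478 1989/239; 45/478 677/478 -95/239; 1989/239 -95/239 2118/239]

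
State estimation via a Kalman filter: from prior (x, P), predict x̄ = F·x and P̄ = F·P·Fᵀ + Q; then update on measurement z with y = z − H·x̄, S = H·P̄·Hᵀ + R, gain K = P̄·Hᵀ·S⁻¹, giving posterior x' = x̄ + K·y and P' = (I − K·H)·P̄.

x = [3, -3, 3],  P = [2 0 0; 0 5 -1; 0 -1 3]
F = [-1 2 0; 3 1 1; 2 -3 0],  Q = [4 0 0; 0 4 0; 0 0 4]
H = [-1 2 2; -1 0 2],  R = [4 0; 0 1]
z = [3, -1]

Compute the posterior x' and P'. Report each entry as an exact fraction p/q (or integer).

x' = [6153/22861, 51627/22861, -8585/22861]
P' = [76232/22861 4112/22861 35098/22861; 4112/22861 27346/22861 -3404/22861; 35098/22861 -3404/22861 21693/22861]

x̄ = F·x = [-9, 9, 15]
P̄ = F·P·Fᵀ + Q = [26 2 -34; 2 28 0; -34 0 57]
y = z − H·x̄ = [-54, -40]
S = H·P̄·Hᵀ + R = [498 386; 386 391]
K = P̄·Hᵀ·S⁻¹ = [547/22861 -6036/22861; 10943/22861 -10920/22861; 370/22861 8288/22861]
x' = x̄ + K·y = [6153/22861, 51627/22861, -8585/22861]
P' = (I − K·H)·P̄ = [76232/22861 4112/22861 35098/22861; 4112/22861 27346/22861 -3404/22861; 35098/22861 -3404/22861 21693/22861]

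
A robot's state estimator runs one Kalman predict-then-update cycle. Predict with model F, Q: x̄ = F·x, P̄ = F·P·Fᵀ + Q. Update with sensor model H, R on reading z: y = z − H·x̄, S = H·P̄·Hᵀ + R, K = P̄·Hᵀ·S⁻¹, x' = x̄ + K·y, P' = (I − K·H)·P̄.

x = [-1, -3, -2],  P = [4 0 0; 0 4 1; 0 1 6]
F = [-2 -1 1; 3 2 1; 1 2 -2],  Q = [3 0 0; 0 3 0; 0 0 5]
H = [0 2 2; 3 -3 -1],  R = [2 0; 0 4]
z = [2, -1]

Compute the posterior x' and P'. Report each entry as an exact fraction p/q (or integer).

x' = [-62347/31777, -90393/31777, 119099/31777]
P' = [182397/31777 261289/31777 -258268/31777; 261289/31777 407075/31777 -409222/31777; -258268/31777 -409222/31777 426482/31777]

x̄ = F·x = [3, -11, -3]
P̄ = F·P·Fᵀ + Q = [27 -25 -24; -25 65 14; -24 14 41]
y = z − H·x̄ = [30, -46]
S = H·P̄·Hᵀ + R = [538 -878; -878 1551]
K = P̄·Hᵀ·S⁻¹ = [3021/31777 5398/31777; -2147/31777 -7034/31777; 17260/31777 6595/31777]
x' = x̄ + K·y = [-62347/31777, -90393/31777, 119099/31777]
P' = (I − K·H)·P̄ = [182397/31777 261289/31777 -258268/31777; 261289/31777 407075/31777 -409222/31777; -258268/31777 -409222/31777 426482/31777]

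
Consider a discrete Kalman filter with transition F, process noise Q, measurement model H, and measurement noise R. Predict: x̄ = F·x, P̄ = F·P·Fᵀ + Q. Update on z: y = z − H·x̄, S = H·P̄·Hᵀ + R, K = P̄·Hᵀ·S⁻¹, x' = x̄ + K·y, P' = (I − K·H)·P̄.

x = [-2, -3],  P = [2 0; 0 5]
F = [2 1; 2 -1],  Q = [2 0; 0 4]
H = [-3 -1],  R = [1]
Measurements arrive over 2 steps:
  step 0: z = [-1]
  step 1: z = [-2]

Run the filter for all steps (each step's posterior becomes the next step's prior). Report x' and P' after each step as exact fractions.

step 0: x̄ = F·x = [-7, -1]
step 0: P̄ = F·P·Fᵀ + Q = [15 3; 3 17]
step 0: y = z − H·x̄ = [-23]
step 0: S = H·P̄·Hᵀ + R = [171]
step 0: K = P̄·Hᵀ·S⁻¹ = [-16/57; -26/171]
step 0: x' = x̄ + K·y = [-31/57, 427/171]
step 0: P' = (I − K·H)·P̄ = [29/19 -245/57; -245/57 2231/171]
step 1: x̄ = F·x = [241/171, -613/171]
step 1: P̄ = F·P·Fᵀ + Q = [677/171 -1187/171; -1187/171 6899/171]
step 1: y = z − H·x̄ = [-232/171]
step 1: S = H·P̄·Hᵀ + R = [6041/171]
step 1: K = P̄·Hᵀ·S⁻¹ = [-844/6041; -3338/6041]
step 1: x' = x̄ + K·y = [9659/6041, -17127/6041]
step 1: P' = (I − K·H)·P̄ = [19751/6041 -58409/6041; -58409/6041 178565/6041]

step 0: x' = [-31/57, 427/171], P' = [29/19 -245/57; -245/57 2231/171]
step 1: x' = [9659/6041, -17127/6041], P' = [19751/6041 -58409/6041; -58409/6041 178565/6041]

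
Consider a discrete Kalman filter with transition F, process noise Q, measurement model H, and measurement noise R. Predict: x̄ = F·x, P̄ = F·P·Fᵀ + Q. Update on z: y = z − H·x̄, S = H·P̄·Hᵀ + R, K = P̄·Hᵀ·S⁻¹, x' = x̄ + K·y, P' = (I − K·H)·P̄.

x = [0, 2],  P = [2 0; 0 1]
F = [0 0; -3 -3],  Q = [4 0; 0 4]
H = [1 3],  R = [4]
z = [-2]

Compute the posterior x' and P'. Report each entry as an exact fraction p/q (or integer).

x' = [64/287, -234/287]
P' = [1132/287 -372/287; -372/287 248/287]

x̄ = F·x = [0, -6]
P̄ = F·P·Fᵀ + Q = [4 0; 0 31]
y = z − H·x̄ = [16]
S = H·P̄·Hᵀ + R = [287]
K = P̄·Hᵀ·S⁻¹ = [4/287; 93/287]
x' = x̄ + K·y = [64/287, -234/287]
P' = (I − K·H)·P̄ = [1132/287 -372/287; -372/287 248/287]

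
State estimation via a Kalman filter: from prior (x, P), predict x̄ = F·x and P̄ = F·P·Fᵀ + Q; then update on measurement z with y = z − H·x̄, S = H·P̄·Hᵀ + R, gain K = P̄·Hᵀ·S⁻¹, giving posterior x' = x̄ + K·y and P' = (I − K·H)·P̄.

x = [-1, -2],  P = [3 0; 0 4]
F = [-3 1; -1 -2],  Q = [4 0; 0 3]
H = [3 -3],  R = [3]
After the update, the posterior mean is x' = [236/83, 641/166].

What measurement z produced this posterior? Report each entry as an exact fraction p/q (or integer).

x̄ = F·x = [1, 5]
P̄ = F·P·Fᵀ + Q = [35 1; 1 22]
S = H·P̄·Hᵀ + R = [498]
K = P̄·Hᵀ·S⁻¹ = [17/83; -21/166]
x' − x̄ = [153/83, -189/166] = K·y
y = (KᵀK)⁻¹·Kᵀ·(x' − x̄) = [9]
z = y + H·x̄ = [9] + [-12] = [-3]

z = [-3]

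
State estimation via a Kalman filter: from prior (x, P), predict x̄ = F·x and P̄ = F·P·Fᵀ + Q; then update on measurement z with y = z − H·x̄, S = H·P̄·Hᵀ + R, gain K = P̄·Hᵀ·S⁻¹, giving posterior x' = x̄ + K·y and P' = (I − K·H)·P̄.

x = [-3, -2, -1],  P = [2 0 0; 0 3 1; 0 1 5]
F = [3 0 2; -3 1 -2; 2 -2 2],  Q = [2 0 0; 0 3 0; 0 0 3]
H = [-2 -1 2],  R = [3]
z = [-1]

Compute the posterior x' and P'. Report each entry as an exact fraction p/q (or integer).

x̄ = F·x = [-11, 9, -4]
P̄ = F·P·Fᵀ + Q = [40 -36 28; -36 40 -32; 28 -32 35]
y = z − H·x̄ = [-6]
S = H·P̄·Hᵀ + R = [103]
K = P̄·Hᵀ·S⁻¹ = [12/103; -32/103; 46/103]
x' = x̄ + K·y = [-1205/103, 1119/103, -688/103]
P' = (I − K·H)·P̄ = [3976/103 -3324/103 2332/103; -3324/103 3096/103 -1824/103; 2332/103 -1824/103 1489/103]

x' = [-1205/103, 1119/103, -688/103]
P' = [3976/103 -3324/103 2332/103; -3324/103 3096/103 -1824/103; 2332/103 -1824/103 1489/103]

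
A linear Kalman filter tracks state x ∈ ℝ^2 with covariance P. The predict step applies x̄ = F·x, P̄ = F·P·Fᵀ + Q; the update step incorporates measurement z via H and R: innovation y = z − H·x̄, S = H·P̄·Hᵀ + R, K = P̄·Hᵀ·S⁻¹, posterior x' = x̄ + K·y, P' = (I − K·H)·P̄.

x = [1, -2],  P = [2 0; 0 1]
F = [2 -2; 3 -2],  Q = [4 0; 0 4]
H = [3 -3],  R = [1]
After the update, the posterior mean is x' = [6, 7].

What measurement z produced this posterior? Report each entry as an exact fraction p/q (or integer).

z = [-3]

x̄ = F·x = [6, 7]
P̄ = F·P·Fᵀ + Q = [16 16; 16 26]
S = H·P̄·Hᵀ + R = [91]
K = P̄·Hᵀ·S⁻¹ = [0; -30/91]
x' − x̄ = [0, 0] = K·y
y = (KᵀK)⁻¹·Kᵀ·(x' − x̄) = [0]
z = y + H·x̄ = [0] + [-3] = [-3]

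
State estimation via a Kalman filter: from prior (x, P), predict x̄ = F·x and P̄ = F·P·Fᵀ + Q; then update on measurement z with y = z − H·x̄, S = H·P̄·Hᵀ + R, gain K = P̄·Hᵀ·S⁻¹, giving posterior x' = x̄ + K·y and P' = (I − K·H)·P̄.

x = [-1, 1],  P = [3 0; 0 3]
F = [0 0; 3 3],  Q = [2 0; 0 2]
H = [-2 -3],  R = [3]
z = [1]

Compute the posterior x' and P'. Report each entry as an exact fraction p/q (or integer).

x̄ = F·x = [0, 0]
P̄ = F·P·Fᵀ + Q = [2 0; 0 56]
y = z − H·x̄ = [1]
S = H·P̄·Hᵀ + R = [515]
K = P̄·Hᵀ·S⁻¹ = [-4/515; -168/515]
x' = x̄ + K·y = [-4/515, -168/515]
P' = (I − K·H)·P̄ = [1014/515 -672/515; -672/515 616/515]

x' = [-4/515, -168/515]
P' = [1014/515 -672/515; -672/515 616/515]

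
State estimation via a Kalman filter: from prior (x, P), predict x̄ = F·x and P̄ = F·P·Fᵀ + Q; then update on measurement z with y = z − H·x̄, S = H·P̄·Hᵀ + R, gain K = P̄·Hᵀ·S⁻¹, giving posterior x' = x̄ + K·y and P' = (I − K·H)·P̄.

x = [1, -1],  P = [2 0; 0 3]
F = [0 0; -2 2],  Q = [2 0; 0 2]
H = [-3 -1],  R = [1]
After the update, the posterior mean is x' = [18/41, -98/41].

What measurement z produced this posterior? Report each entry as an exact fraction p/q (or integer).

z = [1]

x̄ = F·x = [0, -4]
P̄ = F·P·Fᵀ + Q = [2 0; 0 22]
S = H·P̄·Hᵀ + R = [41]
K = P̄·Hᵀ·S⁻¹ = [-6/41; -22/41]
x' − x̄ = [18/41, 66/41] = K·y
y = (KᵀK)⁻¹·Kᵀ·(x' − x̄) = [-3]
z = y + H·x̄ = [-3] + [4] = [1]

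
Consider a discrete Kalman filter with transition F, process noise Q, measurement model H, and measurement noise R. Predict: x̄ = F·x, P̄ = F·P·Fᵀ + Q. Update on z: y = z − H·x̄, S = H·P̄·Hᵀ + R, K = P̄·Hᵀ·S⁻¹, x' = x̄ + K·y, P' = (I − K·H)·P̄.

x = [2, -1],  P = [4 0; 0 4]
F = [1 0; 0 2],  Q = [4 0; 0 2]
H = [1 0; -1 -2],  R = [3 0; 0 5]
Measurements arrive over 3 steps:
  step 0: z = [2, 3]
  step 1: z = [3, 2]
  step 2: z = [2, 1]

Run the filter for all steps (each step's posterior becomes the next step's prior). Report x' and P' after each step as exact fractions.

step 0: x̄ = F·x = [2, -2]
step 0: P̄ = F·P·Fᵀ + Q = [8 0; 0 18]
step 0: y = z − H·x̄ = [0, 1]
step 0: S = H·P̄·Hᵀ + R = [11 -8; -8 85]
step 0: K = P̄·Hᵀ·S⁻¹ = [616/871 -24/871; -288/871 -396/871]
step 0: x' = x̄ + K·y = [1718/871, -2138/871]
step 0: P' = (I − K·H)·P̄ = [1848/871 -864/871; -864/871 1422/871]
step 1: x̄ = F·x = [1718/871, -4276/871]
step 1: P̄ = F·P·Fᵀ + Q = [5332/871 -1728/871; -1728/871 7430/871]
step 1: y = z − H·x̄ = [895/871, -76/13]
step 1: S = H·P̄·Hᵀ + R = [7945/871 -28/13; -28/13 485/13]
step 1: K = P̄·Hᵀ·S⁻¹ = [194884/292369 -804/41767; -8432/26579 -1604/3797]
step 1: x' = x̄ + K·y = [809838/292369, -73508/26579]
step 1: P' = (I − K·H)·P̄ = [584652/292369 -25296/26579; -25296/26579 40718/26579]
step 2: x̄ = F·x = [809838/292369, -147016/26579]
step 2: P̄ = F·P·Fᵀ + Q = [1754128/292369 -50592/26579; -50592/26579 216030/26579]
step 2: y = z − H·x̄ = [-225100/292369, -2132145/292369]
step 2: S = H·P̄·Hᵀ + R = [2631235/292369 -641104/292369; -641104/292369 10495245/292369]
step 2: K = P̄·Hᵀ·S⁻¹ = [61562576/93048311 -1923312/93048311; -29178528/93048311 -38984412/93048311]
step 2: x' = x̄ + K·y = [224364082/93048311, -207911884/93048311]
step 2: P' = (I − K·H)·P̄ = [184687728/93048311 -87535584/93048311; -87535584/93048311 141228822/93048311]

step 0: x' = [1718/871, -2138/871], P' = [1848/871 -864/871; -864/871 1422/871]
step 1: x' = [809838/292369, -73508/26579], P' = [584652/292369 -25296/26579; -25296/26579 40718/26579]
step 2: x' = [224364082/93048311, -207911884/93048311], P' = [184687728/93048311 -87535584/93048311; -87535584/93048311 141228822/93048311]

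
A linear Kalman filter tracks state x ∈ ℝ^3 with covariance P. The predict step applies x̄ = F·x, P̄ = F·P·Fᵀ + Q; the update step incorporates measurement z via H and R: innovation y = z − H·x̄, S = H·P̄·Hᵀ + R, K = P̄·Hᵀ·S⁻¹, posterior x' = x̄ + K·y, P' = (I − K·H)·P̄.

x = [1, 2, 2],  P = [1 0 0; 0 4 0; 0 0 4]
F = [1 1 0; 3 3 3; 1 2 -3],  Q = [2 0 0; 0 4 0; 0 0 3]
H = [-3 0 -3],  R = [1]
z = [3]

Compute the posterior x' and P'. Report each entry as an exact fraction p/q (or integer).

x' = [879/365, 5394/365, -497/146]
P' = [1403/365 5043/365 -279/73; 5043/365 30863/365 -1008/73; -279/73 -1008/73 571/146]

x̄ = F·x = [3, 15, -1]
P̄ = F·P·Fᵀ + Q = [7 15 9; 15 85 -9; 9 -9 56]
y = z − H·x̄ = [9]
S = H·P̄·Hᵀ + R = [730]
K = P̄·Hᵀ·S⁻¹ = [-24/365; -9/365; -39/146]
x' = x̄ + K·y = [879/365, 5394/365, -497/146]
P' = (I − K·H)·P̄ = [1403/365 5043/365 -279/73; 5043/365 30863/365 -1008/73; -279/73 -1008/73 571/146]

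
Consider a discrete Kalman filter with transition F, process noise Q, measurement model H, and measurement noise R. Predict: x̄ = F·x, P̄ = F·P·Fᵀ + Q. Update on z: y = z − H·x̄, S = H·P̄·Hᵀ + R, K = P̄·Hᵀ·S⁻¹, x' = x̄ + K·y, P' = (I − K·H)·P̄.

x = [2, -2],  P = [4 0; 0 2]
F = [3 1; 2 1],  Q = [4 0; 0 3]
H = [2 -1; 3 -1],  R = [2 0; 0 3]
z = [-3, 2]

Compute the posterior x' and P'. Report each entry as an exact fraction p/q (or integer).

x' = [852/953, 2423/953]
P' = [1282/953 2628/953; 2628/953 6306/953]

x̄ = F·x = [4, 2]
P̄ = F·P·Fᵀ + Q = [42 26; 26 21]
y = z − H·x̄ = [-9, -8]
S = H·P̄·Hᵀ + R = [87 143; 143 246]
K = P̄·Hᵀ·S⁻¹ = [-32/953 406/953; -525/953 526/953]
x' = x̄ + K·y = [852/953, 2423/953]
P' = (I − K·H)·P̄ = [1282/953 2628/953; 2628/953 6306/953]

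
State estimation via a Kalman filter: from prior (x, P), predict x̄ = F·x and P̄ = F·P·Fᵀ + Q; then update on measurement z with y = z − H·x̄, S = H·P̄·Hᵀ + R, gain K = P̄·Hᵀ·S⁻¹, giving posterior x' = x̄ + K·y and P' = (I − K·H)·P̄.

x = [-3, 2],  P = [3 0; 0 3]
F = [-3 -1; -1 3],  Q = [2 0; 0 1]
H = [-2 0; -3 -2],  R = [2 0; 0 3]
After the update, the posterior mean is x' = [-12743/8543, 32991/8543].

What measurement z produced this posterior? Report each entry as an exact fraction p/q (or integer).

x̄ = F·x = [7, 9]
P̄ = F·P·Fᵀ + Q = [32 0; 0 31]
S = H·P̄·Hᵀ + R = [130 192; 192 415]
K = P̄·Hᵀ·S⁻¹ = [-4064/8543 -96/8543; 5952/8543 -4030/8543]
x' − x̄ = [-72544/8543, -43896/8543] = K·y
y = (KᵀK)⁻¹·Kᵀ·(x' − x̄) = [17, 36]
z = y + H·x̄ = [17, 36] + [-14, -39] = [3, -3]

z = [3, -3]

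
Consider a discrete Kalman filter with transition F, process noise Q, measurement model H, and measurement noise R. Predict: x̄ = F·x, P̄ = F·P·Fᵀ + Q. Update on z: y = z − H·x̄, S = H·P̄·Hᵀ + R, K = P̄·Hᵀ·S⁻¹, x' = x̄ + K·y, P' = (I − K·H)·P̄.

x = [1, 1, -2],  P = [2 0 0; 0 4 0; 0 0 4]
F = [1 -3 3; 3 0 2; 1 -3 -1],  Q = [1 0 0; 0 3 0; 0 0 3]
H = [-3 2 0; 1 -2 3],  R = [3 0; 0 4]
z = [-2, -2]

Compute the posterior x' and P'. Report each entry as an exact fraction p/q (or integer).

x' = [386956/178831, 424241/178831, 44264/178831]
P' = [2173701/178831 3142152/178831 1344605/178831; 3142152/178831 4668195/178831 2025594/178831; 1344605/178831 2025594/178831 963277/178831]

x̄ = F·x = [-8, -1, 0]
P̄ = F·P·Fᵀ + Q = [75 30 26; 30 37 -2; 26 -2 45]
y = z − H·x̄ = [-24, 4]
S = H·P̄·Hᵀ + R = [466 -379; -379 692]
K = P̄·Hᵀ·S⁻¹ = [-78933/178831 -19197/178831; -30022/178831 -29364/178831; 5791/178831 45812/178831]
x' = x̄ + K·y = [386956/178831, 424241/178831, 44264/178831]
P' = (I − K·H)·P̄ = [2173701/178831 3142152/178831 1344605/178831; 3142152/178831 4668195/178831 2025594/178831; 1344605/178831 2025594/178831 963277/178831]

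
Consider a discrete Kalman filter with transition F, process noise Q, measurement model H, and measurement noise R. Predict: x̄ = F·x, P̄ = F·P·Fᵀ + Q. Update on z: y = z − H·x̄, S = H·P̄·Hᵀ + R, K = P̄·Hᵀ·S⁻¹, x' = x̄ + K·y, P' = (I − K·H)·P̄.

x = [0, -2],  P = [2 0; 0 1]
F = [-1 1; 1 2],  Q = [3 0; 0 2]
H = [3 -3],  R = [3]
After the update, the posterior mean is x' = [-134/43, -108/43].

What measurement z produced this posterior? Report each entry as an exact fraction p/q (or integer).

z = [-2]

x̄ = F·x = [-2, -4]
P̄ = F·P·Fᵀ + Q = [6 0; 0 8]
S = H·P̄·Hᵀ + R = [129]
K = P̄·Hᵀ·S⁻¹ = [6/43; -8/43]
x' − x̄ = [-48/43, 64/43] = K·y
y = (KᵀK)⁻¹·Kᵀ·(x' − x̄) = [-8]
z = y + H·x̄ = [-8] + [6] = [-2]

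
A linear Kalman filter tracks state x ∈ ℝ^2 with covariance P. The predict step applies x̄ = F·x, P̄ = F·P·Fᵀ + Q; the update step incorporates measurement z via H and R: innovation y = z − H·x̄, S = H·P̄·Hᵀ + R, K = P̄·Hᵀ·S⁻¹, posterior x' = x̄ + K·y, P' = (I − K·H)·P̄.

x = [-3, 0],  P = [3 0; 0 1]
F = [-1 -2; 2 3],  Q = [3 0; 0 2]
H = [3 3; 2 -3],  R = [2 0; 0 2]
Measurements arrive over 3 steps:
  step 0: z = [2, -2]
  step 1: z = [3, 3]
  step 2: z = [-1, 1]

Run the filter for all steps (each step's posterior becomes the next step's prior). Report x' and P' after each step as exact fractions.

step 0: x' = [-100/10149, 2129/3383], P' = [1568/10149 -94/3383; -94/3383 388/3383]
step 1: x' = [7444315/6783136, -889093/6783136], P' = [1037693/6783136 -175171/6783136; -175171/6783136 757437/6783136]
step 2: x' = [-79918642/2581174311, -224862089/860391437], P' = [2763927664/18068220177 -155473026/6022740059; -155473026/6022740059 672461438/6022740059]

step 0: x̄ = F·x = [3, -6]
step 0: P̄ = F·P·Fᵀ + Q = [10 -12; -12 23]
step 0: y = z − H·x̄ = [11, -26]
step 0: S = H·P̄·Hᵀ + R = [83 -111; -111 393]
step 0: K = P̄·Hᵀ·S⁻¹ = [643/3383 1991/10149; 441/3383 -676/3383]
step 0: x' = x̄ + K·y = [-100/10149, 2129/3383]
step 0: P' = (I − K·H)·P̄ = [1568/10149 -94/3383; -94/3383 388/3383]
step 1: x̄ = F·x = [-12674/10149, 18961/10149]
step 1: P̄ = F·P·Fᵀ + Q = [35543/10149 -8146/10149; -8146/10149 33662/10149]
step 1: y = z − H·x̄ = [3862/3383, 112678/10149]
step 1: S = H·P̄·Hᵀ + R = [165505/3383 -21754/3383; -21754/3383 563180/10149]
step 1: K = P̄·Hᵀ·S⁻¹ = [1293783/6783136 2600899/13566272; 873399/6783136 -2622653/13566272]
step 1: x' = x̄ + K·y = [7444315/6783136, -889093/6783136]
step 1: P' = (I − K·H)·P̄ = [1037693/6783136 -175171/6783136; -175171/6783136 757437/6783136]
step 2: x̄ = F·x = [-5666129/6783136, 718903/399008]
step 2: P̄ = F·P·Fᵀ + Q = [23716165/6783136 -317283/399008; -317283/399008 1319525/399008]
step 2: y = z − H·x̄ = [-13224401/3391568, 54779447/6783136]
step 2: S = H·P̄·Hᵀ + R = [82952621/1695784 -21704451/3391568; -21704451/3391568 375043989/6783136]
step 2: K = P̄·Hᵀ·S⁻¹ = [1148754293/6022740059 3463556281/18068220177; 775482618/6022740059 -1164165183/6022740059]
step 2: x' = x̄ + K·y = [-79918642/2581174311, -224862089/860391437]
step 2: P' = (I − K·H)·P̄ = [2763927664/18068220177 -155473026/6022740059; -155473026/6022740059 672461438/6022740059]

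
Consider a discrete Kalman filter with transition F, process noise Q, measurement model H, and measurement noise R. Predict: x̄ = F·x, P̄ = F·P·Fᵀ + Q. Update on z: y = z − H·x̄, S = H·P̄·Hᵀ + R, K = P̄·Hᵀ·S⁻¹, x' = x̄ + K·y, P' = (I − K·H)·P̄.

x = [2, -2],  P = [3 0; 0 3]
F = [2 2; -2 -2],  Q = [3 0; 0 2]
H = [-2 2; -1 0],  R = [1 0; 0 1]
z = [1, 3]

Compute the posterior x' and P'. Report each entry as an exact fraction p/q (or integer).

x' = [-565/312, -136/117]
P' = [59/104 20/39; 20/39 82/117]

x̄ = F·x = [0, 0]
P̄ = F·P·Fᵀ + Q = [27 -24; -24 26]
y = z − H·x̄ = [1, 3]
S = H·P̄·Hᵀ + R = [405 102; 102 28]
K = P̄·Hᵀ·S⁻¹ = [-17/156 -59/104; 44/117 -20/39]
x' = x̄ + K·y = [-565/312, -136/117]
P' = (I − K·H)·P̄ = [59/104 20/39; 20/39 82/117]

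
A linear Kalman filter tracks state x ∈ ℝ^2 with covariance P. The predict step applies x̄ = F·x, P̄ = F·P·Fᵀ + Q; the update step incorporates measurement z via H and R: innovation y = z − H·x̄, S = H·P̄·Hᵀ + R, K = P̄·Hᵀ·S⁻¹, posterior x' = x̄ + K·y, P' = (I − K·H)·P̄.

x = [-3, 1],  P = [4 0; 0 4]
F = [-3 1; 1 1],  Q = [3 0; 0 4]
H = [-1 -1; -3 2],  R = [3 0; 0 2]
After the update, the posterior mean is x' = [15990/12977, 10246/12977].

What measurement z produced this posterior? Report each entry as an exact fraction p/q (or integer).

z = [-2, -2]

x̄ = F·x = [10, -2]
P̄ = F·P·Fᵀ + Q = [43 -8; -8 12]
S = H·P̄·Hᵀ + R = [42 97; 97 533]
K = P̄·Hᵀ·S⁻¹ = [-4590/12977 -2695/12977; -6788/12977 2404/12977]
x' − x̄ = [-113780/12977, 36200/12977] = K·y
y = (KᵀK)⁻¹·Kᵀ·(x' − x̄) = [6, 32]
z = y + H·x̄ = [6, 32] + [-8, -34] = [-2, -2]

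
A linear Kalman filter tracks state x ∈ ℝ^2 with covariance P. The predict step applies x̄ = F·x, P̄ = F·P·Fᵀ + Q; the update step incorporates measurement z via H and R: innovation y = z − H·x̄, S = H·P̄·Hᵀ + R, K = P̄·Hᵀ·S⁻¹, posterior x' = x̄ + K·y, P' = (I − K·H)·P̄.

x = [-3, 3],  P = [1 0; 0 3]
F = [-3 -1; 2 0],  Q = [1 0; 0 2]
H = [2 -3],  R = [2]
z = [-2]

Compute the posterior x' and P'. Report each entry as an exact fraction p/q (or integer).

x̄ = F·x = [6, -6]
P̄ = F·P·Fᵀ + Q = [13 -6; -6 6]
y = z − H·x̄ = [-32]
S = H·P̄·Hᵀ + R = [180]
K = P̄·Hᵀ·S⁻¹ = [11/45; -1/6]
x' = x̄ + K·y = [-82/45, -2/3]
P' = (I − K·H)·P̄ = [101/45 4/3; 4/3 1]

x' = [-82/45, -2/3]
P' = [101/45 4/3; 4/3 1]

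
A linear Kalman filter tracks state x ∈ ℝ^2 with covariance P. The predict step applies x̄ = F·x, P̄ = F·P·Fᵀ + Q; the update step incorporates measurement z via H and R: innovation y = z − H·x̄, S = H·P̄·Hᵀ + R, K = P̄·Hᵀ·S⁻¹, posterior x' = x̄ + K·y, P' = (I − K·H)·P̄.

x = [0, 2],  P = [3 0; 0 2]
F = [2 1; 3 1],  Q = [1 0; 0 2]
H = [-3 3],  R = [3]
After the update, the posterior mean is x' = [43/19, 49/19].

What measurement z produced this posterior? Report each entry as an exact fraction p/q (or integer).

x̄ = F·x = [2, 2]
P̄ = F·P·Fᵀ + Q = [15 20; 20 31]
S = H·P̄·Hᵀ + R = [57]
K = P̄·Hᵀ·S⁻¹ = [5/19; 11/19]
x' − x̄ = [5/19, 11/19] = K·y
y = (KᵀK)⁻¹·Kᵀ·(x' − x̄) = [1]
z = y + H·x̄ = [1] + [0] = [1]

z = [1]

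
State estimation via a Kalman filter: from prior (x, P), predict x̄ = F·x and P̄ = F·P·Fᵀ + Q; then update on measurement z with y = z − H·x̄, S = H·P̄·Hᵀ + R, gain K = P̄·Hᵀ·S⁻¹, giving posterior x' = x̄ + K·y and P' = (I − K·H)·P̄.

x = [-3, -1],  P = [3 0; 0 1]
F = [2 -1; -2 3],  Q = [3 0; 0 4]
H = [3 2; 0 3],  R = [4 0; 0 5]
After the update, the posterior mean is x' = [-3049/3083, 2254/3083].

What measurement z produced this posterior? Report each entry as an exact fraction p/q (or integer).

x̄ = F·x = [-5, 3]
P̄ = F·P·Fᵀ + Q = [16 -15; -15 25]
S = H·P̄·Hᵀ + R = [68 15; 15 230]
K = P̄·Hᵀ·S⁻¹ = [963/3083 -666/3083; 5/3083 1005/3083]
x' − x̄ = [12366/3083, -6995/3083] = K·y
y = (KᵀK)⁻¹·Kᵀ·(x' − x̄) = [8, -7]
z = y + H·x̄ = [8, -7] + [-9, 9] = [-1, 2]

z = [-1, 2]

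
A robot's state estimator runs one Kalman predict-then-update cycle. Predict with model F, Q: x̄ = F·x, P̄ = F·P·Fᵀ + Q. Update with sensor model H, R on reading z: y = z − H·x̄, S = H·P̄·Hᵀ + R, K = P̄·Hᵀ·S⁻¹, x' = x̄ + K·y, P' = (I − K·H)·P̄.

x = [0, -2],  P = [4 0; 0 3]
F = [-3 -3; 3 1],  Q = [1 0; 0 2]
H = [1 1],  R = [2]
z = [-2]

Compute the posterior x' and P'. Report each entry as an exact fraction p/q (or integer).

x' = [-12/17, -10/17]
P' = [727/17 -689/17; -689/17 681/17]

x̄ = F·x = [6, -2]
P̄ = F·P·Fᵀ + Q = [64 -45; -45 41]
y = z − H·x̄ = [-6]
S = H·P̄·Hᵀ + R = [17]
K = P̄·Hᵀ·S⁻¹ = [19/17; -4/17]
x' = x̄ + K·y = [-12/17, -10/17]
P' = (I − K·H)·P̄ = [727/17 -689/17; -689/17 681/17]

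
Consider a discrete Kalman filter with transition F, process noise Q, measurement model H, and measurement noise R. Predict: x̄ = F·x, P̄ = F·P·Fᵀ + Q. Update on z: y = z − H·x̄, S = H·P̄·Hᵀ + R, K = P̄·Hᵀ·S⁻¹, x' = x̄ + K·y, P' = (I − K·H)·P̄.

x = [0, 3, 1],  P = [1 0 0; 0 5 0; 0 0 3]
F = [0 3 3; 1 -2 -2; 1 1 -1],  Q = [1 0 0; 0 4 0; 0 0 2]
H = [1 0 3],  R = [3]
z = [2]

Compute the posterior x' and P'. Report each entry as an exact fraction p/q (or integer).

x' = [1076/211, -776/211, -202/211]
P' = [7122/211 -4941/211 -2283/211; -4941/211 4558/211 1590/211; -2283/211 1590/211 800/211]

x̄ = F·x = [12, -8, 2]
P̄ = F·P·Fᵀ + Q = [73 -48 6; -48 37 -3; 6 -3 11]
y = z − H·x̄ = [-16]
S = H·P̄·Hᵀ + R = [211]
K = P̄·Hᵀ·S⁻¹ = [91/211; -57/211; 39/211]
x' = x̄ + K·y = [1076/211, -776/211, -202/211]
P' = (I − K·H)·P̄ = [7122/211 -4941/211 -2283/211; -4941/211 4558/211 1590/211; -2283/211 1590/211 800/211]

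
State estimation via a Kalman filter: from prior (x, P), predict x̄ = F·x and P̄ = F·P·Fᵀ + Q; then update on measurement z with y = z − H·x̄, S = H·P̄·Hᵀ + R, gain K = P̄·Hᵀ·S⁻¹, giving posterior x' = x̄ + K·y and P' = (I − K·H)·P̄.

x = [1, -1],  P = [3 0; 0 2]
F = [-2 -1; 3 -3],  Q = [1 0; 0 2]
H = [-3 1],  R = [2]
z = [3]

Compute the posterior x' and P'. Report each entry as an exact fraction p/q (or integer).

x' = [43/128, 519/128]
P' = [591/256 1659/256; 1659/256 5143/256]

x̄ = F·x = [-1, 6]
P̄ = F·P·Fᵀ + Q = [15 -12; -12 47]
y = z − H·x̄ = [-6]
S = H·P̄·Hᵀ + R = [256]
K = P̄·Hᵀ·S⁻¹ = [-57/256; 83/256]
x' = x̄ + K·y = [43/128, 519/128]
P' = (I − K·H)·P̄ = [591/256 1659/256; 1659/256 5143/256]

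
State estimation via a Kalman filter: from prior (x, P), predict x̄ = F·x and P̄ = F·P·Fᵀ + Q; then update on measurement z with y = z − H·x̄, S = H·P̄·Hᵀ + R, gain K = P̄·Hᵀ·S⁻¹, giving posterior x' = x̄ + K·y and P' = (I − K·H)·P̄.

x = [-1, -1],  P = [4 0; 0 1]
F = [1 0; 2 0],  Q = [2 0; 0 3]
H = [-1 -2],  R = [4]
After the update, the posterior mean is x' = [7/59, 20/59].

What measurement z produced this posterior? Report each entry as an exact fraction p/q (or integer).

x̄ = F·x = [-1, -2]
P̄ = F·P·Fᵀ + Q = [6 8; 8 19]
S = H·P̄·Hᵀ + R = [118]
K = P̄·Hᵀ·S⁻¹ = [-11/59; -23/59]
x' − x̄ = [66/59, 138/59] = K·y
y = (KᵀK)⁻¹·Kᵀ·(x' − x̄) = [-6]
z = y + H·x̄ = [-6] + [5] = [-1]

z = [-1]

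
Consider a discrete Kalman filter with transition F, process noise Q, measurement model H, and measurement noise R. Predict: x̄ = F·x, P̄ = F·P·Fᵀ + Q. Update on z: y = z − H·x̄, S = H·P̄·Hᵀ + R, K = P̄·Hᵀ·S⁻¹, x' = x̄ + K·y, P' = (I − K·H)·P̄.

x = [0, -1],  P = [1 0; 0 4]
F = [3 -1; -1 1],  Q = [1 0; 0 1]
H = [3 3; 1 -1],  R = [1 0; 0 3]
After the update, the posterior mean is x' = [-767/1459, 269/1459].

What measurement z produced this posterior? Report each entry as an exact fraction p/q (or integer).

x̄ = F·x = [1, -1]
P̄ = F·P·Fᵀ + Q = [14 -7; -7 6]
S = H·P̄·Hᵀ + R = [55 24; 24 37]
K = P̄·Hᵀ·S⁻¹ = [273/1459 651/1459; 201/1459 -643/1459]
x' − x̄ = [-2226/1459, 1728/1459] = K·y
y = (KᵀK)⁻¹·Kᵀ·(x' − x̄) = [-1, -3]
z = y + H·x̄ = [-1, -3] + [0, 2] = [-1, -1]

z = [-1, -1]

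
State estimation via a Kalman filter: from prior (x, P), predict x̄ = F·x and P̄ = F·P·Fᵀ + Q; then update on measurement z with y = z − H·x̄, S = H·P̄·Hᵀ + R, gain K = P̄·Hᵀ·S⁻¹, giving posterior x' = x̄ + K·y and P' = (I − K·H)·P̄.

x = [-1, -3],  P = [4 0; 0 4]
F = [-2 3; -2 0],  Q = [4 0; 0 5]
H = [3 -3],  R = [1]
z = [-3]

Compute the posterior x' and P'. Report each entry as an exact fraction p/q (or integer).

x̄ = F·x = [-7, 2]
P̄ = F·P·Fᵀ + Q = [56 16; 16 21]
y = z − H·x̄ = [24]
S = H·P̄·Hᵀ + R = [406]
K = P̄·Hᵀ·S⁻¹ = [60/203; -15/406]
x' = x̄ + K·y = [19/203, 226/203]
P' = (I − K·H)·P̄ = [4168/203 4148/203; 4148/203 8301/406]

x' = [19/203, 226/203]
P' = [4168/203 4148/203; 4148/203 8301/406]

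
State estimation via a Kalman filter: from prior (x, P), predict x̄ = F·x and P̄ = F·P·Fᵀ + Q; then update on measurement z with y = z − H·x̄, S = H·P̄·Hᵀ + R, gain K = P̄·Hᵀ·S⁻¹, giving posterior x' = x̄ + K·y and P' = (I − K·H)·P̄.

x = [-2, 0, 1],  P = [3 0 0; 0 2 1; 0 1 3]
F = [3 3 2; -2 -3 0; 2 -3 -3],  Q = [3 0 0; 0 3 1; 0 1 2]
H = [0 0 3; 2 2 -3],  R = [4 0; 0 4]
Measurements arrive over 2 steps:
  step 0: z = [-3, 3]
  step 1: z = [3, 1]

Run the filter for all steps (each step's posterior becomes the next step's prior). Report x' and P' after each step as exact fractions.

step 0: x̄ = F·x = [-4, 4, -7]
step 0: P̄ = F·P·Fᵀ + Q = [72 -42 -33; -42 33 16; -33 16 77]
step 0: y = z − H·x̄ = [18, -18]
step 0: S = H·P̄·Hᵀ + R = [697 -795; -795 985]
step 0: K = P̄·Hᵀ·S⁻¹ = [2889/5452 16059/27260; -519/5452 -3921/27260; 843/2726 -53/2726]
step 0: x' = x̄ + K·y = [-34523/6815, 33227/6815, -1477/1363]
step 0: P' = (I − K·H)·P̄ = [419697/13630 -389193/13630 963/1363; -389193/13630 382677/13630 -173/1363; 963/1363 -173/1363 562/1363]
step 1: x̄ = F·x = [-18658/6815, -6127/1363, -146572/6815]
step 1: P̄ = F·P·Fᵀ + Q = [187031/6815 -15252/1363 92874/6815; -15252/1363 98691/2726 364229/2726; 92874/6815 364229/2726 9724337/13630]
step 1: y = z − H·x̄ = [460161/6815, -66863/1363]
step 1: S = H·P̄·Hᵀ + R = [87573553/13630 -15095535/2726; -15095535/2726 13148149/2726]
step 1: K = P̄·Hᵀ·S⁻¹ = [146824779/315853648 1176158647/2210975536; -9072015/315853648 -233722107/2210975536; 49511763/157926824 -3594175/157926824]
step 1: x' = x̄ + K·y = [352910861/138185971, -172583839/138185971, 15358007/19740853]
step 1: P' = (I − K·H)·P̄ = [14255011447/1105487768 -12051079347/1105487768 48941593/78963412; -12051079347/1105487768 11753853135/1105487768 -3024005/78963412; 48941593/78963412 -3024005/78963412 16503921/39481706]

step 0: x' = [-34523/6815, 33227/6815, -1477/1363], P' = [419697/13630 -389193/13630 963/1363; -389193/13630 382677/13630 -173/1363; 963/1363 -173/1363 562/1363]
step 1: x' = [352910861/138185971, -172583839/138185971, 15358007/19740853], P' = [14255011447/1105487768 -12051079347/1105487768 48941593/78963412; -12051079347/1105487768 11753853135/1105487768 -3024005/78963412; 48941593/78963412 -3024005/78963412 16503921/39481706]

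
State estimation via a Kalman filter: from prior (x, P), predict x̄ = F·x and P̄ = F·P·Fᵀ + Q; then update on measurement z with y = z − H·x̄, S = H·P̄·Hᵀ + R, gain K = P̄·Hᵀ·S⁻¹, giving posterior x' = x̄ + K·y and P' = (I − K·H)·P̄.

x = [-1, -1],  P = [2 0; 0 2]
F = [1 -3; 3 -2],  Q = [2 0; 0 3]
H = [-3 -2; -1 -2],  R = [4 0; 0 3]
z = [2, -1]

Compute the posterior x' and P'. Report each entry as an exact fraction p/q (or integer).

x' = [-2128/3733, 1063/3733]
P' = [4528/3733 -3974/3733; -3974/3733 5041/3733]

x̄ = F·x = [2, -1]
P̄ = F·P·Fᵀ + Q = [22 18; 18 29]
y = z − H·x̄ = [6, -1]
S = H·P̄·Hᵀ + R = [534 326; 326 213]
K = P̄·Hᵀ·S⁻¹ = [-1409/3733 1140/3733; 460/3733 -2036/3733]
x' = x̄ + K·y = [-2128/3733, 1063/3733]
P' = (I − K·H)·P̄ = [4528/3733 -3974/3733; -3974/3733 5041/3733]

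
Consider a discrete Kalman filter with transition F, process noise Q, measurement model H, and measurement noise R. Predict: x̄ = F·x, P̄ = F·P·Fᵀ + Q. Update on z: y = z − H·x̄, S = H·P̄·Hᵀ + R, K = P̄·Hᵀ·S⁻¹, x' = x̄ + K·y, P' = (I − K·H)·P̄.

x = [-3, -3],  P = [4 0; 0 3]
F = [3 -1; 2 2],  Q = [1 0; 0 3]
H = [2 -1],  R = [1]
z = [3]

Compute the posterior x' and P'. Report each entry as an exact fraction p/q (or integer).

x' = [-89/20, -95/8]
P' = [239/30 185/12; 185/12 739/24]

x̄ = F·x = [-6, -12]
P̄ = F·P·Fᵀ + Q = [40 18; 18 31]
y = z − H·x̄ = [3]
S = H·P̄·Hᵀ + R = [120]
K = P̄·Hᵀ·S⁻¹ = [31/60; 1/24]
x' = x̄ + K·y = [-89/20, -95/8]
P' = (I − K·H)·P̄ = [239/30 185/12; 185/12 739/24]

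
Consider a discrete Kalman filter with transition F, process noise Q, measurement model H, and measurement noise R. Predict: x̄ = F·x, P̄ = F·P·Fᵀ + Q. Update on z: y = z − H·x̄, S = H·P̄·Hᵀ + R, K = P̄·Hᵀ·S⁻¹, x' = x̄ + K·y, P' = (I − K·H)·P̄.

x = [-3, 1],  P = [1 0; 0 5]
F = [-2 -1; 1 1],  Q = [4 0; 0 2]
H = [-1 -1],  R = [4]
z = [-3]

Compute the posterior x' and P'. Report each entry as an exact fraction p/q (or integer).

x' = [5, -2]
P' = [107/11 -83/11; -83/11 87/11]

x̄ = F·x = [5, -2]
P̄ = F·P·Fᵀ + Q = [13 -7; -7 8]
y = z − H·x̄ = [0]
S = H·P̄·Hᵀ + R = [11]
K = P̄·Hᵀ·S⁻¹ = [-6/11; -1/11]
x' = x̄ + K·y = [5, -2]
P' = (I − K·H)·P̄ = [107/11 -83/11; -83/11 87/11]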